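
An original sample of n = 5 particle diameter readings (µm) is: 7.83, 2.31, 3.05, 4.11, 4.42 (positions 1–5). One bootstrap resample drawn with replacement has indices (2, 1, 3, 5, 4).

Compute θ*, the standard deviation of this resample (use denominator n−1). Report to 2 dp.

θ* = 2.12

Resample values: 2.31, 7.83, 3.05, 4.42, 4.11.
Mean = 4.3440; sum of squared deviations = 18.0243
s² = 18.0243 / 4 = 4.5061
s = √4.5061 = 2.12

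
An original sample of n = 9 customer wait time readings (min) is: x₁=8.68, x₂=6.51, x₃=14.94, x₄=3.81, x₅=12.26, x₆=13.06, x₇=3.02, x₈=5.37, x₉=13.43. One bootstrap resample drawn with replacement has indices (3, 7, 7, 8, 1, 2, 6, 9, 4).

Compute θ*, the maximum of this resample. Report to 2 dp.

Resample values: 14.94, 3.02, 3.02, 5.37, 8.68, 6.51, 13.06, 13.43, 3.81.
Maximum = 14.94

θ* = 14.94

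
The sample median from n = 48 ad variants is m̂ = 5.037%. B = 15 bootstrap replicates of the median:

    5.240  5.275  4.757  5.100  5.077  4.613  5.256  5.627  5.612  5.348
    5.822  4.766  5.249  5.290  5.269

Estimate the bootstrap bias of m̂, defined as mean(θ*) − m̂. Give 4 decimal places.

bias = +0.1831

mean(θ*) = (5.240 + 5.275 + 4.757 + 5.100 + 5.077 + 4.613 + 5.256 + 5.627 + 5.612 + 5.348 + 5.822 + 4.766 + 5.249 + 5.290 + 5.269) / 15 = 5.22007
bias = 5.22007 − 5.037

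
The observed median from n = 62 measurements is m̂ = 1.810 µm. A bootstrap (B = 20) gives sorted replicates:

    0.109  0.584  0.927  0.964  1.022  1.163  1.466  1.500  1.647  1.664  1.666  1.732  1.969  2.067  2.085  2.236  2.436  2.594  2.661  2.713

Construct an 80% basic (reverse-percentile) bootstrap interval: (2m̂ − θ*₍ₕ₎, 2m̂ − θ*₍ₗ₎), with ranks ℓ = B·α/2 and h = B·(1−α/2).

Percentile endpoints at ranks 2 and 18: θ*₍2₎ = 0.584, θ*₍18₎ = 2.594.
Basic interval reflects these around m̂:
  lower = 2 × 1.810 − 2.594 = 1.026
  upper = 2 × 1.810 − 0.584 = 3.036

(1.026, 3.036)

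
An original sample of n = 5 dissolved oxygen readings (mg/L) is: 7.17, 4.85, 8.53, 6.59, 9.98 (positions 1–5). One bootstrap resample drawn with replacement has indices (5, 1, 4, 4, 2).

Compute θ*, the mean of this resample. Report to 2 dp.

θ* = 7.04

Resample values: 9.98, 7.17, 6.59, 6.59, 4.85.
Mean = (9.98 + 7.17 + 6.59 + 6.59 + 4.85) / 5 = 35.180 / 5 = 7.04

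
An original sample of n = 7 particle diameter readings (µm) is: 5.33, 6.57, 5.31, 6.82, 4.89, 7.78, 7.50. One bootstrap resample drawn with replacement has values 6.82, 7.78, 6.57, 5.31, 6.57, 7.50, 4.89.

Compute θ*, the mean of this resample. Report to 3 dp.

θ* = 6.491

Mean = (6.82 + 7.78 + 6.57 + 5.31 + 6.57 + 7.50 + 4.89) / 7 = 45.440 / 7 = 6.491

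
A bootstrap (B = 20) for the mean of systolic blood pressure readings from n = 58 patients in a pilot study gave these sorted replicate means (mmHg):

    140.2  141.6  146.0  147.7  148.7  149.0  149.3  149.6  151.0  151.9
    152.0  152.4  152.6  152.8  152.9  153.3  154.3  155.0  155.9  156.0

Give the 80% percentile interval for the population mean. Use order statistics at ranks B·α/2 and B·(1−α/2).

(141.6, 155.0)

α = 0.20; lower rank = 20 × 0.100 = 2; upper rank = 20 × 0.900 = 18.
The 2nd smallest replicate is 141.6; the 18th is 155.0.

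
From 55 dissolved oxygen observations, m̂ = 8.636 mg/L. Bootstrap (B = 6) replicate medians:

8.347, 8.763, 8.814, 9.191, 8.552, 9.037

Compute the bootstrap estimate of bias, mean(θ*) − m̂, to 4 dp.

bias = +0.1480

mean(θ*) = (8.347 + 8.763 + 8.814 + 9.191 + 8.552 + 9.037) / 6 = 8.78400
bias = 8.78400 − 8.636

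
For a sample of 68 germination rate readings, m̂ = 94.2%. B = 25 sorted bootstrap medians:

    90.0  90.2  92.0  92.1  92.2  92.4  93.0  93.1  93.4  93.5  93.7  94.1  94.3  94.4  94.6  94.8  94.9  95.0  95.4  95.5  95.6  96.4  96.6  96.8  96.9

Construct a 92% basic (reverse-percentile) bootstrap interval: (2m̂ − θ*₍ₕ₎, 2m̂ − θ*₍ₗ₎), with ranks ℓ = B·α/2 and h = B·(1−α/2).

Percentile endpoints at ranks 1 and 24: θ*₍1₎ = 90.0, θ*₍24₎ = 96.8.
Basic interval reflects these around m̂:
  lower = 2 × 94.2 − 96.8 = 91.6
  upper = 2 × 94.2 − 90.0 = 98.4

(91.6, 98.4)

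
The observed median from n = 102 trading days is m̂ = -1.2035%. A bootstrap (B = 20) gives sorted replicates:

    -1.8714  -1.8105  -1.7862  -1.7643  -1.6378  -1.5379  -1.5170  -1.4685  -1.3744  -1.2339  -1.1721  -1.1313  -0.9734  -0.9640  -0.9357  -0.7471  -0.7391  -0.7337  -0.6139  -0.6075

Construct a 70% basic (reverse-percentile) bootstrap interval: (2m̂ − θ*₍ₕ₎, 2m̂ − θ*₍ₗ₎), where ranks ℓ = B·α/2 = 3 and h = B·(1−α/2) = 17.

(-1.6679, -0.6208)

Percentile endpoints at ranks 3 and 17: θ*₍3₎ = -1.7862, θ*₍17₎ = -0.7391.
Basic interval reflects these around m̂:
  lower = 2 × -1.2035 − -0.7391 = -1.6679
  upper = 2 × -1.2035 − -1.7862 = -0.6208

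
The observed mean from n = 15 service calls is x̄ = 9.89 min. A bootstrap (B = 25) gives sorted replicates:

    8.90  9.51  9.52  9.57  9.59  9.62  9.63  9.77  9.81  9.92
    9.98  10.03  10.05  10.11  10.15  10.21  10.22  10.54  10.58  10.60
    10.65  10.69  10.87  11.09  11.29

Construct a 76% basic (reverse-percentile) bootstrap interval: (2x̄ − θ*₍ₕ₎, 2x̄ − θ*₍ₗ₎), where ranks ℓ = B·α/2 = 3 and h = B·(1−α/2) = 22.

Percentile endpoints at ranks 3 and 22: θ*₍3₎ = 9.52, θ*₍22₎ = 10.69.
Basic interval reflects these around x̄:
  lower = 2 × 9.89 − 10.69 = 9.09
  upper = 2 × 9.89 − 9.52 = 10.26

(9.09, 10.26)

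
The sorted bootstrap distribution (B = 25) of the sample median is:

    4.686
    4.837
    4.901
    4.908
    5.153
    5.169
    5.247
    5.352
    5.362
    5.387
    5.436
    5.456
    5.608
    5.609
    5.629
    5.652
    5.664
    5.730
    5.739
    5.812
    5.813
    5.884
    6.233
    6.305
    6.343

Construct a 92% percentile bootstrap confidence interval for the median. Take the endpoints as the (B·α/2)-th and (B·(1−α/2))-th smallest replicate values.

(4.686, 6.305)

α = 0.08; lower rank = 25 × 0.040 = 1; upper rank = 25 × 0.960 = 24.
The 1st smallest replicate is 4.686; the 24th is 6.305.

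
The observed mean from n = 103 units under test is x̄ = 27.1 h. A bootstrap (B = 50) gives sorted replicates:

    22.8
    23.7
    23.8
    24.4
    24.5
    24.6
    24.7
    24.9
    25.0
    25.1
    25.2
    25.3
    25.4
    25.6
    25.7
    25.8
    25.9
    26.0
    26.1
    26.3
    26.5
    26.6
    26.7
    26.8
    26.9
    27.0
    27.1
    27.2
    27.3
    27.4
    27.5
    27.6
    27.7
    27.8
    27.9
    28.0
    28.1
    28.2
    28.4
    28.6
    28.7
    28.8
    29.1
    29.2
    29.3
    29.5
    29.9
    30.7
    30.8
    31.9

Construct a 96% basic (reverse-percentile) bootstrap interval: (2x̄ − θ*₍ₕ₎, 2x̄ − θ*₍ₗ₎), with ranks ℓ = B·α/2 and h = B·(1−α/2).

Percentile endpoints at ranks 1 and 49: θ*₍1₎ = 22.8, θ*₍49₎ = 30.8.
Basic interval reflects these around x̄:
  lower = 2 × 27.1 − 30.8 = 23.4
  upper = 2 × 27.1 − 22.8 = 31.4

(23.4, 31.4)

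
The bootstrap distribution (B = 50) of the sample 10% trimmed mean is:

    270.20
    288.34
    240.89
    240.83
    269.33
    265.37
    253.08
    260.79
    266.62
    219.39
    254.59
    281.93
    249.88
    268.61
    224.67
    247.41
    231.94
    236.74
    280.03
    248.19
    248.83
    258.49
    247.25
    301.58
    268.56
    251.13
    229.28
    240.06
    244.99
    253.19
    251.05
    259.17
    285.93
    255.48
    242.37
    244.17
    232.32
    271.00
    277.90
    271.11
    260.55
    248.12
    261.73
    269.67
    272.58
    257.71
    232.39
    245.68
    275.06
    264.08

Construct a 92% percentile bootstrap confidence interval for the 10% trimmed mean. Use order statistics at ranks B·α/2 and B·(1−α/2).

(224.67, 285.93)

Sorted replicates: 219.39, 224.67, 229.28, 231.94, 232.32, 232.39, 236.74, 240.06, 240.83, 240.89, 242.37, 244.17, 244.99, 245.68, 247.25, 247.41, 248.12, 248.19, 248.83, 249.88, 251.05, 251.13, 253.08, 253.19, 254.59, 255.48, 257.71, 258.49, 259.17, 260.55, 260.79, 261.73, 264.08, 265.37, 266.62, 268.56, 268.61, 269.33, 269.67, 270.20, 271.00, 271.11, 272.58, 275.06, 277.90, 280.03, 281.93, 285.93, 288.34, 301.58
α = 0.08; lower rank = 50 × 0.040 = 2; upper rank = 50 × 0.960 = 48.
The 2nd smallest replicate is 224.67; the 48th is 285.93.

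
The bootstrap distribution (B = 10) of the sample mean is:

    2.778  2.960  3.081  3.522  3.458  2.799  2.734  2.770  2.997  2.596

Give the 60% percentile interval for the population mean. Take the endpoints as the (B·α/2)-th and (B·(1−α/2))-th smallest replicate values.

(2.734, 3.081)

Sorted replicates: 2.596, 2.734, 2.770, 2.778, 2.799, 2.960, 2.997, 3.081, 3.458, 3.522
α = 0.40; lower rank = 10 × 0.200 = 2; upper rank = 10 × 0.800 = 8.
The 2nd smallest replicate is 2.734; the 8th is 3.081.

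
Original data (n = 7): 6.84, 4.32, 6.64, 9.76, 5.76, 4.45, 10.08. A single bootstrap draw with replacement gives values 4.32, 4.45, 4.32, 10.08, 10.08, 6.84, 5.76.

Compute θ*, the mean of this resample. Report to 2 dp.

θ* = 6.55

Mean = (4.32 + 4.45 + 4.32 + 10.08 + 10.08 + 6.84 + 5.76) / 7 = 45.850 / 7 = 6.55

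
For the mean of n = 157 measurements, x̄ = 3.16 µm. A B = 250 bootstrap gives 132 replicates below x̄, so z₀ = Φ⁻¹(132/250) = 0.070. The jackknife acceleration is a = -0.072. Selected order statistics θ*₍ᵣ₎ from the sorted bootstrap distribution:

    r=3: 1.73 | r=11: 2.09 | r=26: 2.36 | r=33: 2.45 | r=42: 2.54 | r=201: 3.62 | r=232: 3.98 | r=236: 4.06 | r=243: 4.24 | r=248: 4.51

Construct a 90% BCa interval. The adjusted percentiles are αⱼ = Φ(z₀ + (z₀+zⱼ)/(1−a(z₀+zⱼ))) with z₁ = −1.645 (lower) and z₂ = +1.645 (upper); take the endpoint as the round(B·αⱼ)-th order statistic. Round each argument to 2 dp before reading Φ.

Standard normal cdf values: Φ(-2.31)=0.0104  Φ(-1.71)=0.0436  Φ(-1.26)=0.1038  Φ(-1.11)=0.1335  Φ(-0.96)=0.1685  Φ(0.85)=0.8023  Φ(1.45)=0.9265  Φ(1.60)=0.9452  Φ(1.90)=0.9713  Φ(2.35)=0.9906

Lower: z₀ + z₁ = 0.070 + (-1.645) = -1.575; 1 − a(z₀+z₁) = 1 − (-0.072)(-1.575) = 0.8866; argument = 0.070 + (-1.575)/0.8866 = -1.7064 → -1.71.
α₁ = Φ(-1.71) = 0.0436; rank = round(250 × 0.0436) = 11; θ*₍11₎ = 2.09.
Upper: z₀ + z₂ = 1.715; 1 − a(z₀+z₂) = 1.1235; argument = 1.5965 → 1.60; α₂ = 0.9452; rank = 236; θ*₍236₎ = 4.06.

(2.09, 4.06)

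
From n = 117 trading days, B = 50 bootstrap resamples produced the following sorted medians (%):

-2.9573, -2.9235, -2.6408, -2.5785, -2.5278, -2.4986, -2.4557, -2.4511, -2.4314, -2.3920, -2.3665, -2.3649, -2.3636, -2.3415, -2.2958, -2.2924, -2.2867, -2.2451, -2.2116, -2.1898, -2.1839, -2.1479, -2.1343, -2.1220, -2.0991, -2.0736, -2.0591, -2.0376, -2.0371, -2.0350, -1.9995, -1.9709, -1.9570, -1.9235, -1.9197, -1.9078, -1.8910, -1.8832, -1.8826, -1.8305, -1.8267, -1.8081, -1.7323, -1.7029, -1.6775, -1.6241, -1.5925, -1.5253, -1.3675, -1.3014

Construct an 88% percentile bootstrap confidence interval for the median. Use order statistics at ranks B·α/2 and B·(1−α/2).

α = 0.12; lower rank = 50 × 0.060 = 3; upper rank = 50 × 0.940 = 47.
The 3rd smallest replicate is -2.6408; the 47th is -1.5925.

(-2.6408, -1.5925)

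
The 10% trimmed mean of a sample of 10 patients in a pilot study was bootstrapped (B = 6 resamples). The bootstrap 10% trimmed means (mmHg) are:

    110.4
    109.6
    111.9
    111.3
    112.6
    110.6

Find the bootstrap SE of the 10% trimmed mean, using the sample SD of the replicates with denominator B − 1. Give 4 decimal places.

Bootstrap SE is the standard deviation of the 6 replicate 10% trimmed means.
Mean of replicates: (110.4 + 109.6 + 111.9 + 111.3 + 112.6 + 110.6) / 6 = 666.40000 / 6 = 111.06667
Sum of squared deviations: (−0.66667)² + (−1.46667)² + (+0.83333)² + (+0.23333)² + (+1.53333)² + (−0.46667)² = 5.91333
Variance = 5.91333 / 5 = 1.18267
SE* = √1.18267

SE* = 1.0875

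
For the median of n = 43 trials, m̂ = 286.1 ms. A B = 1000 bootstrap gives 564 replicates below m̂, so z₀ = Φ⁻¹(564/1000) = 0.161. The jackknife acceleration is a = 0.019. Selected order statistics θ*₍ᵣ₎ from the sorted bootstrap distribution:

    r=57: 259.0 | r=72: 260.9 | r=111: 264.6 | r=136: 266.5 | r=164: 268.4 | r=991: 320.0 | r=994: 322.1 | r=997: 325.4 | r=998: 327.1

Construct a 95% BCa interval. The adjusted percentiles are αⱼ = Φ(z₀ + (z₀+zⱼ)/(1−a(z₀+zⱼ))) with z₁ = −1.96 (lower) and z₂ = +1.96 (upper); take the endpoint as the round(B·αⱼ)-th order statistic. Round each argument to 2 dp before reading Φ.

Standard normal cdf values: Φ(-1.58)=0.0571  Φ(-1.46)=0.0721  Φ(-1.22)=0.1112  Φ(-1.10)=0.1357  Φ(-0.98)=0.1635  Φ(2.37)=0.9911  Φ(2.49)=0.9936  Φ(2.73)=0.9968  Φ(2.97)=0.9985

Lower: z₀ + z₁ = 0.161 + (-1.960) = -1.799; 1 − a(z₀+z₁) = 1 − (0.019)(-1.799) = 1.0342; argument = 0.161 + (-1.799)/1.0342 = -1.5785 → -1.58.
α₁ = Φ(-1.58) = 0.0571; rank = round(1000 × 0.0571) = 57; θ*₍57₎ = 259.0.
Upper: z₀ + z₂ = 2.121; 1 − a(z₀+z₂) = 0.9597; argument = 2.3711 → 2.37; α₂ = 0.9911; rank = 991; θ*₍991₎ = 320.0.

(259.0, 320.0)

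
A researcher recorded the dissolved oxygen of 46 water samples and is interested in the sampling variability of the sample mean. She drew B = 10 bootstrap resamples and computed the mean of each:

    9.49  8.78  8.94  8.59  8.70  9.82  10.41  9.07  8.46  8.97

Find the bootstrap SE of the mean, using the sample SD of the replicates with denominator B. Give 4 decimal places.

SE* = 0.5794

Bootstrap SE is the standard deviation of the 10 replicate means.
Mean of replicates: (9.49 + 8.78 + 8.94 + 8.59 + 8.70 + 9.82 + 10.41 + 9.07 + 8.46 + 8.97) / 10 = 91.23000 / 10 = 9.12300
Sum of squared deviations: (+0.36700)² + (−0.34300)² + (−0.18300)² + (−0.53300)² + (−0.42300)² + (+0.69700)² + (+1.28700)² + (−0.05300)² + (−0.66300)² + (−0.15300)² = 3.35681
Variance = 3.35681 / 10 = 0.33568
SE* = √0.33568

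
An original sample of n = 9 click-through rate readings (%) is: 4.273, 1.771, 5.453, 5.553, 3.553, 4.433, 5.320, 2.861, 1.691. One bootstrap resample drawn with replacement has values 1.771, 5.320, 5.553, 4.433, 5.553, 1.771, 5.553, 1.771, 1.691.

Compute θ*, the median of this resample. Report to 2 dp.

Sorted: 1.691, 1.771, 1.771, 1.771, 4.433, 5.320, 5.553, 5.553, 5.553
Median = middle value = 4.43

θ* = 4.43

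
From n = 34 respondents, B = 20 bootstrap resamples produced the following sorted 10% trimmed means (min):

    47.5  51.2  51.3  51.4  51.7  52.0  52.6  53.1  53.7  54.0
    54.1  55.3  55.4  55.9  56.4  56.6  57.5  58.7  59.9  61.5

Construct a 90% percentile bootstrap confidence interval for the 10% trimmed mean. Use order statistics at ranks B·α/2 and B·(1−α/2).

(47.5, 59.9)

α = 0.10; lower rank = 20 × 0.050 = 1; upper rank = 20 × 0.950 = 19.
The 1st smallest replicate is 47.5; the 19th is 59.9.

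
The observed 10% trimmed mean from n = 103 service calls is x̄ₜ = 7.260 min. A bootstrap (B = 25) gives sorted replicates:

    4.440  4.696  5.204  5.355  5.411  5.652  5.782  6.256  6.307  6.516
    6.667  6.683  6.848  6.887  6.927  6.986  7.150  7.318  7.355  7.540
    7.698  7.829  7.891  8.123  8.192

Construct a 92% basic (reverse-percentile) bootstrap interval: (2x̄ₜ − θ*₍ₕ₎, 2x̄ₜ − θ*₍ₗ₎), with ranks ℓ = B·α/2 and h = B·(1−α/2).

Percentile endpoints at ranks 1 and 24: θ*₍1₎ = 4.440, θ*₍24₎ = 8.123.
Basic interval reflects these around x̄ₜ:
  lower = 2 × 7.260 − 8.123 = 6.397
  upper = 2 × 7.260 − 4.440 = 10.080

(6.397, 10.080)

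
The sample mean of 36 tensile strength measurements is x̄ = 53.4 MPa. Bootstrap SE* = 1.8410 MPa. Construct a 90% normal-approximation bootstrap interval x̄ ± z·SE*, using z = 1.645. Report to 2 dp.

(50.37, 56.43)

Margin = 1.645 × 1.8410 = 3.028
Interval: 53.4 ± 3.028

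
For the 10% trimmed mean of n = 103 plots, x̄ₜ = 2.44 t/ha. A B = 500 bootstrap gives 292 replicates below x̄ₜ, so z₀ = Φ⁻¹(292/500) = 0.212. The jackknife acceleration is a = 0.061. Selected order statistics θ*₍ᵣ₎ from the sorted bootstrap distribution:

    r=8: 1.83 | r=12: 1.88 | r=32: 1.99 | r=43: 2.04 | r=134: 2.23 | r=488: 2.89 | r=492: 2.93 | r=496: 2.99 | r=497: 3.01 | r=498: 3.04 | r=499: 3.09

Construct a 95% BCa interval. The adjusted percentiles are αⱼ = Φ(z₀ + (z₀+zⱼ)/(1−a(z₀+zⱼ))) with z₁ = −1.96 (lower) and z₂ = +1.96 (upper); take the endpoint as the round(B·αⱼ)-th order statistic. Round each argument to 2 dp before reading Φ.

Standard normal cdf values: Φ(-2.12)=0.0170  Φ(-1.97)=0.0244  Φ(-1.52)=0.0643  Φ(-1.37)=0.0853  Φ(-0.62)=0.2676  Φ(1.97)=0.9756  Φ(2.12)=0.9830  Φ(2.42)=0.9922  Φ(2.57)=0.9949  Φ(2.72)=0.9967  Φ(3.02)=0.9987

Lower: z₀ + z₁ = 0.212 + (-1.960) = -1.748; 1 − a(z₀+z₁) = 1 − (0.061)(-1.748) = 1.1066; argument = 0.212 + (-1.748)/1.1066 = -1.3676 → -1.37.
α₁ = Φ(-1.37) = 0.0853; rank = round(500 × 0.0853) = 43; θ*₍43₎ = 2.04.
Upper: z₀ + z₂ = 2.172; 1 − a(z₀+z₂) = 0.8675; argument = 2.7157 → 2.72; α₂ = 0.9967; rank = 498; θ*₍498₎ = 3.04.

(2.04, 3.04)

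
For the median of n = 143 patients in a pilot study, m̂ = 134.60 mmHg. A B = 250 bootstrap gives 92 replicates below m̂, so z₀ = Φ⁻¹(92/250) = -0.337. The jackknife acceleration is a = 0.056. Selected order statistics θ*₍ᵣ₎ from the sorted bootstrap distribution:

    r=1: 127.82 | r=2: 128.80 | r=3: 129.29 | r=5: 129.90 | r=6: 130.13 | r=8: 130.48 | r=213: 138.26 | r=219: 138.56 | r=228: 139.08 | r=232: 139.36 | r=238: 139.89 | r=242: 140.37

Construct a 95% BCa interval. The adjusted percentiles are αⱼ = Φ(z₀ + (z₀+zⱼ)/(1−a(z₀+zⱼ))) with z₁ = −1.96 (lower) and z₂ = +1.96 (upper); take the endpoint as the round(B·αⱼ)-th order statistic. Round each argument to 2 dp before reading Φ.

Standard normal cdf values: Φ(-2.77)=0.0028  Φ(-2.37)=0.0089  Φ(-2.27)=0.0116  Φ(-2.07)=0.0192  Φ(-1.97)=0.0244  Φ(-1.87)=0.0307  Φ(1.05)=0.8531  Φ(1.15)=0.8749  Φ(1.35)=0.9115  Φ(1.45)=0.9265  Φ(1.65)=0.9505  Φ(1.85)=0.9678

(128.80, 139.36)

Lower: z₀ + z₁ = -0.337 + (-1.960) = -2.297; 1 − a(z₀+z₁) = 1 − (0.056)(-2.297) = 1.1286; argument = -0.337 + (-2.297)/1.1286 = -2.3722 → -2.37.
α₁ = Φ(-2.37) = 0.0089; rank = round(250 × 0.0089) = 2; θ*₍2₎ = 128.80.
Upper: z₀ + z₂ = 1.623; 1 − a(z₀+z₂) = 0.9091; argument = 1.4483 → 1.45; α₂ = 0.9265; rank = 232; θ*₍232₎ = 139.36.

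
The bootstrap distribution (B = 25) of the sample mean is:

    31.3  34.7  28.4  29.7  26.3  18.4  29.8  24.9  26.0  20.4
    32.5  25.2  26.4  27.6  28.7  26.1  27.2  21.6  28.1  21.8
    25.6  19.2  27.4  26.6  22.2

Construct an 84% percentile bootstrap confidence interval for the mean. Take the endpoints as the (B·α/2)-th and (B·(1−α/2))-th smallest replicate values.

(19.2, 31.3)

Sorted replicates: 18.4, 19.2, 20.4, 21.6, 21.8, 22.2, 24.9, 25.2, 25.6, 26.0, 26.1, 26.3, 26.4, 26.6, 27.2, 27.4, 27.6, 28.1, 28.4, 28.7, 29.7, 29.8, 31.3, 32.5, 34.7
α = 0.16; lower rank = 25 × 0.080 = 2; upper rank = 25 × 0.920 = 23.
The 2nd smallest replicate is 19.2; the 23rd is 31.3.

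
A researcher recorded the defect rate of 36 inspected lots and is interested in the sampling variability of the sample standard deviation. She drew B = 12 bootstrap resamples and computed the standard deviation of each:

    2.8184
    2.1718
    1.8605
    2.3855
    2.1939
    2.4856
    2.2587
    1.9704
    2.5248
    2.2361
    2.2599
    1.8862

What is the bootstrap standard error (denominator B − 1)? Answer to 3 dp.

Bootstrap SE is the standard deviation of the 12 replicate standard deviations.
Mean of replicates: (2.8184 + 2.1718 + 1.8605 + 2.3855 + 2.1939 + 2.4856 + 2.2587 + 1.9704 + 2.5248 + 2.2361 + 2.2599 + 1.8862) / 12 = 27.05180 / 12 = 2.25432
Sum of squared deviations: (+0.56408)² + (−0.08252)² + (−0.39382)² + (+0.13118)² + (−0.06042)² + (+0.23128)² + (+0.00438)² + (−0.28392)² + (+0.27048)² + (−0.01822)² + (+0.00558)² + (−0.36812)² = 0.84410
Variance = 0.84410 / 11 = 0.07674
SE* = √0.07674

SE* = 0.277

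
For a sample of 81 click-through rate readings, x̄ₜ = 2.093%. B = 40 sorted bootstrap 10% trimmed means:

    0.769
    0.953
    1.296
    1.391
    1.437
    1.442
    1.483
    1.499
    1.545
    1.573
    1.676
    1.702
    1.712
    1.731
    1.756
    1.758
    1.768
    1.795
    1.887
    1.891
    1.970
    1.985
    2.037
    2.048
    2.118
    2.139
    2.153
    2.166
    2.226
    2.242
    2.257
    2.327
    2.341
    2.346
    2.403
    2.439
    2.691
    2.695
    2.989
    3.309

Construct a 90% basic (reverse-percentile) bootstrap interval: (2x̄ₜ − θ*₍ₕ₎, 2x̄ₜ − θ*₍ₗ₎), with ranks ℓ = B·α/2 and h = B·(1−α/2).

Percentile endpoints at ranks 2 and 38: θ*₍2₎ = 0.953, θ*₍38₎ = 2.695.
Basic interval reflects these around x̄ₜ:
  lower = 2 × 2.093 − 2.695 = 1.491
  upper = 2 × 2.093 − 0.953 = 3.233

(1.491, 3.233)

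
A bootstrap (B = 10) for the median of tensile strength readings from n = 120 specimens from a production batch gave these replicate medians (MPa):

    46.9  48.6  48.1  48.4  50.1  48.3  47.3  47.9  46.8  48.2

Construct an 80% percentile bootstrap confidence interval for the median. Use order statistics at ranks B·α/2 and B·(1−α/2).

(46.8, 48.6)

Sorted replicates: 46.8, 46.9, 47.3, 47.9, 48.1, 48.2, 48.3, 48.4, 48.6, 50.1
α = 0.20; lower rank = 10 × 0.100 = 1; upper rank = 10 × 0.900 = 9.
The 1st smallest replicate is 46.8; the 9th is 48.6.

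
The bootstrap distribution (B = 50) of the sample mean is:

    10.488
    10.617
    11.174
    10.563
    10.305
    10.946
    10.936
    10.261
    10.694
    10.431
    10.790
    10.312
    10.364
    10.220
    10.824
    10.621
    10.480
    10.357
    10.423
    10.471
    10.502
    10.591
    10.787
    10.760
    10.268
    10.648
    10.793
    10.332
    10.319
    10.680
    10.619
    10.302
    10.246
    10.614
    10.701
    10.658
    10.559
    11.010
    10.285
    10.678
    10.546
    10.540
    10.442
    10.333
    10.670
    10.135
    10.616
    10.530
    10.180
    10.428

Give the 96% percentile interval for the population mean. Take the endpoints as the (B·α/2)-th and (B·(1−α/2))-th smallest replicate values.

(10.135, 11.010)

Sorted replicates: 10.135, 10.180, 10.220, 10.246, 10.261, 10.268, 10.285, 10.302, 10.305, 10.312, 10.319, 10.332, 10.333, 10.357, 10.364, 10.423, 10.428, 10.431, 10.442, 10.471, 10.480, 10.488, 10.502, 10.530, 10.540, 10.546, 10.559, 10.563, 10.591, 10.614, 10.616, 10.617, 10.619, 10.621, 10.648, 10.658, 10.670, 10.678, 10.680, 10.694, 10.701, 10.760, 10.787, 10.790, 10.793, 10.824, 10.936, 10.946, 11.010, 11.174
α = 0.04; lower rank = 50 × 0.020 = 1; upper rank = 50 × 0.980 = 49.
The 1st smallest replicate is 10.135; the 49th is 11.010.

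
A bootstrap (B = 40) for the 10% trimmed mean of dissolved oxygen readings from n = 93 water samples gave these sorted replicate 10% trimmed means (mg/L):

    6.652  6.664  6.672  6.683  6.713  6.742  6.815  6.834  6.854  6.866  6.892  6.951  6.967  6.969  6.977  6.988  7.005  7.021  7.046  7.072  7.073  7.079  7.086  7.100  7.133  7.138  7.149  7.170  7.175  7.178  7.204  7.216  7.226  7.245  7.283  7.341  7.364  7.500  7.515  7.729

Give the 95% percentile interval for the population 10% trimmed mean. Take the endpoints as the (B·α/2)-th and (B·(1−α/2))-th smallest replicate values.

α = 0.05; lower rank = 40 × 0.025 = 1; upper rank = 40 × 0.975 = 39.
The 1st smallest replicate is 6.652; the 39th is 7.515.

(6.652, 7.515)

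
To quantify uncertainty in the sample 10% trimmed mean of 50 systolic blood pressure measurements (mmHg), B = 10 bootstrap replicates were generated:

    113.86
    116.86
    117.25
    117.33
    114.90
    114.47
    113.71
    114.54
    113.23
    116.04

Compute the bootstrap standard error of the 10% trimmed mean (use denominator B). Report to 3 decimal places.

SE* = 1.454

Bootstrap SE is the standard deviation of the 10 replicate 10% trimmed means.
Mean of replicates: (113.86 + 116.86 + 117.25 + 117.33 + 114.90 + 114.47 + 113.71 + 114.54 + 113.23 + 116.04) / 10 = 1152.1900 / 10 = 115.2190
Sum of squared deviations: (−1.3590)² + (+1.6410)² + (+2.0310)² + (+2.1110)² + (−0.3190)² + (−0.7490)² + (−1.5090)² + (−0.6790)² + (−1.9890)² + (+0.8210)² = 21.1521
Variance = 21.1521 / 10 = 2.1152
SE* = √2.1152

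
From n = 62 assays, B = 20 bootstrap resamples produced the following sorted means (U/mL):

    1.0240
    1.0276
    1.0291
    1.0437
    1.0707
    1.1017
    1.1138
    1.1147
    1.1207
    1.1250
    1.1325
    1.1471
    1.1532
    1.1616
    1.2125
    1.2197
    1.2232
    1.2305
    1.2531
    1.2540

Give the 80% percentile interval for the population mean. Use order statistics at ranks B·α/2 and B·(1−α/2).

(1.0276, 1.2305)

α = 0.20; lower rank = 20 × 0.100 = 2; upper rank = 20 × 0.900 = 18.
The 2nd smallest replicate is 1.0276; the 18th is 1.2305.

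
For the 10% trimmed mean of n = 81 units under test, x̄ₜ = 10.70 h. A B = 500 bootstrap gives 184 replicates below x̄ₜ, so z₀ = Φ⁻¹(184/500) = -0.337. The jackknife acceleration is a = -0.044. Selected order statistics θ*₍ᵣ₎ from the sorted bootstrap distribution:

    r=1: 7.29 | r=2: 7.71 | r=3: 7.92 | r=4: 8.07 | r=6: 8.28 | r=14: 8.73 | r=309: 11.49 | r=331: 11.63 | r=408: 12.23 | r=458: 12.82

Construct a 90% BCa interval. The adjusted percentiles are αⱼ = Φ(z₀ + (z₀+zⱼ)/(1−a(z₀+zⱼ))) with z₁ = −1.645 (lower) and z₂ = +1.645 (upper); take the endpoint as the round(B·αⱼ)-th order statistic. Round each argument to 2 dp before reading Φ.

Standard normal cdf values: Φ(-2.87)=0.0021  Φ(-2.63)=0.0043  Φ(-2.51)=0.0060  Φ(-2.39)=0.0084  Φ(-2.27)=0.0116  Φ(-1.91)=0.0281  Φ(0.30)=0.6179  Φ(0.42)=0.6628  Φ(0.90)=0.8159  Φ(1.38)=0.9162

(7.92, 12.23)

Lower: z₀ + z₁ = -0.337 + (-1.645) = -1.982; 1 − a(z₀+z₁) = 1 − (-0.044)(-1.982) = 0.9128; argument = -0.337 + (-1.982)/0.9128 = -2.5084 → -2.51.
α₁ = Φ(-2.51) = 0.0060; rank = round(500 × 0.0060) = 3; θ*₍3₎ = 7.92.
Upper: z₀ + z₂ = 1.308; 1 − a(z₀+z₂) = 1.0576; argument = 0.8998 → 0.90; α₂ = 0.8159; rank = 408; θ*₍408₎ = 12.23.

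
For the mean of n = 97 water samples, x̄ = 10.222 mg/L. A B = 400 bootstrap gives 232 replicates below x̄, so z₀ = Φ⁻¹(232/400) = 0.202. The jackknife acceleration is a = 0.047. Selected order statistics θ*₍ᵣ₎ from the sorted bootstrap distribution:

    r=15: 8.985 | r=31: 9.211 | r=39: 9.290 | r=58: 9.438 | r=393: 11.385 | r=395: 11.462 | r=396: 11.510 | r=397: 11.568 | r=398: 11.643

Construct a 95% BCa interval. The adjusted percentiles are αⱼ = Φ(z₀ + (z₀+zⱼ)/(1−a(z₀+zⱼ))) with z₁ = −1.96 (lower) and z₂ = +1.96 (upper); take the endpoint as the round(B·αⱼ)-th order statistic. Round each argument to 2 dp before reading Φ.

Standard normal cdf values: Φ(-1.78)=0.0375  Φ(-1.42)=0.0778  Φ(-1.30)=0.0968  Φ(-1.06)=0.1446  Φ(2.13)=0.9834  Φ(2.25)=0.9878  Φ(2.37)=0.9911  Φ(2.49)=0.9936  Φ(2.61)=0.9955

Lower: z₀ + z₁ = 0.202 + (-1.960) = -1.758; 1 − a(z₀+z₁) = 1 − (0.047)(-1.758) = 1.0826; argument = 0.202 + (-1.758)/1.0826 = -1.4218 → -1.42.
α₁ = Φ(-1.42) = 0.0778; rank = round(400 × 0.0778) = 31; θ*₍31₎ = 9.211.
Upper: z₀ + z₂ = 2.162; 1 − a(z₀+z₂) = 0.8984; argument = 2.6085 → 2.61; α₂ = 0.9955; rank = 398; θ*₍398₎ = 11.643.

(9.211, 11.643)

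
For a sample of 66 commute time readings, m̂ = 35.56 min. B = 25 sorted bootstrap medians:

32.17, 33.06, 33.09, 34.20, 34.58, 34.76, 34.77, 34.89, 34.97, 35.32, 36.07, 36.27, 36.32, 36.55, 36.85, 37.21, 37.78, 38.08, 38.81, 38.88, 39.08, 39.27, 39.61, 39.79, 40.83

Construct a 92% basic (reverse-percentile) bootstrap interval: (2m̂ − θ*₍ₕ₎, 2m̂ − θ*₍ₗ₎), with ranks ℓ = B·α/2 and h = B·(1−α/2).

Percentile endpoints at ranks 1 and 24: θ*₍1₎ = 32.17, θ*₍24₎ = 39.79.
Basic interval reflects these around m̂:
  lower = 2 × 35.56 − 39.79 = 31.33
  upper = 2 × 35.56 − 32.17 = 38.95

(31.33, 38.95)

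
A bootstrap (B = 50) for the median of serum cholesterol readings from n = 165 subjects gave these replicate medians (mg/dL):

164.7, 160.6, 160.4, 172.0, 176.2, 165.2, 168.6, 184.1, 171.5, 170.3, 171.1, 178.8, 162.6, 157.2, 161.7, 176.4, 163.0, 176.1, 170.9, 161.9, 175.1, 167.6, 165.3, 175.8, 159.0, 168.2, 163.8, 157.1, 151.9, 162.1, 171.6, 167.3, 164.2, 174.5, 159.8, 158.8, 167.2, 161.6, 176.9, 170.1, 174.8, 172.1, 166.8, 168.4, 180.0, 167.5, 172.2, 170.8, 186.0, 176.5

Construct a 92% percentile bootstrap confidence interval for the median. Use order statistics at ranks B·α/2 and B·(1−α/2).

Sorted replicates: 151.9, 157.1, 157.2, 158.8, 159.0, 159.8, 160.4, 160.6, 161.6, 161.7, 161.9, 162.1, 162.6, 163.0, 163.8, 164.2, 164.7, 165.2, 165.3, 166.8, 167.2, 167.3, 167.5, 167.6, 168.2, 168.4, 168.6, 170.1, 170.3, 170.8, 170.9, 171.1, 171.5, 171.6, 172.0, 172.1, 172.2, 174.5, 174.8, 175.1, 175.8, 176.1, 176.2, 176.4, 176.5, 176.9, 178.8, 180.0, 184.1, 186.0
α = 0.08; lower rank = 50 × 0.040 = 2; upper rank = 50 × 0.960 = 48.
The 2nd smallest replicate is 157.1; the 48th is 180.0.

(157.1, 180.0)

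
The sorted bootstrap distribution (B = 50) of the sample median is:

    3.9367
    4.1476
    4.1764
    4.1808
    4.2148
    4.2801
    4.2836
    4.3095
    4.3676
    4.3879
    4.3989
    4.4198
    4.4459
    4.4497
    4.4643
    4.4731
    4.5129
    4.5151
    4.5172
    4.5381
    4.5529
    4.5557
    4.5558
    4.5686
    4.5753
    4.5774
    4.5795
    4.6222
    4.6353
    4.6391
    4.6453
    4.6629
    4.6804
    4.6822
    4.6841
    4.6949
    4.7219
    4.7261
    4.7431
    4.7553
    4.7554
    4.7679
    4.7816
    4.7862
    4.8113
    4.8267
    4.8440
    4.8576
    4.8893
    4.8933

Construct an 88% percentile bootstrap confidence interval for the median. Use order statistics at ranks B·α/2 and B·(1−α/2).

(4.1764, 4.8440)

α = 0.12; lower rank = 50 × 0.060 = 3; upper rank = 50 × 0.940 = 47.
The 3rd smallest replicate is 4.1764; the 47th is 4.8440.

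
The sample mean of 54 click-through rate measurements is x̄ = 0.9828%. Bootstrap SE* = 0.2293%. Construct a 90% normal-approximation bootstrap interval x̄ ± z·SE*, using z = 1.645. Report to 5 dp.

Margin = 1.645 × 0.2293 = 0.377198
Interval: 0.9828 ± 0.377198

(0.60560, 1.36000)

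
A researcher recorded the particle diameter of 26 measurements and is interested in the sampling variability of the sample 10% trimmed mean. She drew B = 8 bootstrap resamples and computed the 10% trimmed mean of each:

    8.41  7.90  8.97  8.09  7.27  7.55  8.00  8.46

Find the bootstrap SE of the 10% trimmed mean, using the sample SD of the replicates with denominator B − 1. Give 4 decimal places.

Bootstrap SE is the standard deviation of the 8 replicate 10% trimmed means.
Mean of replicates: (8.41 + 7.90 + 8.97 + 8.09 + 7.27 + 7.55 + 8.00 + 8.46) / 8 = 64.65000 / 8 = 8.08125
Sum of squared deviations: (+0.32875)² + (−0.18125)² + (+0.88875)² + (+0.00875)² + (−0.81125)² + (−0.53125)² + (−0.08125)² + (+0.37875)² = 2.02129
Variance = 2.02129 / 7 = 0.28876
SE* = √0.28876

SE* = 0.5374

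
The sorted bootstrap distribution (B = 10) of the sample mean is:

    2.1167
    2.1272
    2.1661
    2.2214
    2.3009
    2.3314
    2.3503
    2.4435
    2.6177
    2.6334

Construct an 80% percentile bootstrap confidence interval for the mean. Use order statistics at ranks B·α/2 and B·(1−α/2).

(2.1167, 2.6177)

α = 0.20; lower rank = 10 × 0.100 = 1; upper rank = 10 × 0.900 = 9.
The 1st smallest replicate is 2.1167; the 9th is 2.6177.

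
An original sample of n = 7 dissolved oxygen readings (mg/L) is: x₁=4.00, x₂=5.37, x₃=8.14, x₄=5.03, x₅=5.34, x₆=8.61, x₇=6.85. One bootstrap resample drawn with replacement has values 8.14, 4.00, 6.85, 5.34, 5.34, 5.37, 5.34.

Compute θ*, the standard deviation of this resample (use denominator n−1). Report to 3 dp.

Mean = 5.7686; sum of squared deviations = 10.6309
s² = 10.6309 / 6 = 1.7718
s = √1.7718 = 1.331

θ* = 1.331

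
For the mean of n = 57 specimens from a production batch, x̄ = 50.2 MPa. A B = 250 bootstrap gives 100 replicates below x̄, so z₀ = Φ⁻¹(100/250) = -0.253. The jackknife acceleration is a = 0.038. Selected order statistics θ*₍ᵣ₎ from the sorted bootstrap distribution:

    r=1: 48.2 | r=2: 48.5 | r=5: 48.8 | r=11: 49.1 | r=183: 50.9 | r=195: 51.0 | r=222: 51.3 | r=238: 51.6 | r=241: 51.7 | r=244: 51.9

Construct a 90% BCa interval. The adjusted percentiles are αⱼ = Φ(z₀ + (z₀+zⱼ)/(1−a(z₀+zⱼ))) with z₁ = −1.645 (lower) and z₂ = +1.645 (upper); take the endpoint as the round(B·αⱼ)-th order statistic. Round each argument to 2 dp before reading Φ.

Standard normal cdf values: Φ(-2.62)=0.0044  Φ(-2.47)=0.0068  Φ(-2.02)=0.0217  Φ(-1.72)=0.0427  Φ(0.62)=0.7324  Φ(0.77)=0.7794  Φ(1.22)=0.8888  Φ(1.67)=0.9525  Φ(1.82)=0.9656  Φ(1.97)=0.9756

Lower: z₀ + z₁ = -0.253 + (-1.645) = -1.898; 1 − a(z₀+z₁) = 1 − (0.038)(-1.898) = 1.0721; argument = -0.253 + (-1.898)/1.0721 = -2.0233 → -2.02.
α₁ = Φ(-2.02) = 0.0217; rank = round(250 × 0.0217) = 5; θ*₍5₎ = 48.8.
Upper: z₀ + z₂ = 1.392; 1 − a(z₀+z₂) = 0.9471; argument = 1.2167 → 1.22; α₂ = 0.8888; rank = 222; θ*₍222₎ = 51.3.

(48.8, 51.3)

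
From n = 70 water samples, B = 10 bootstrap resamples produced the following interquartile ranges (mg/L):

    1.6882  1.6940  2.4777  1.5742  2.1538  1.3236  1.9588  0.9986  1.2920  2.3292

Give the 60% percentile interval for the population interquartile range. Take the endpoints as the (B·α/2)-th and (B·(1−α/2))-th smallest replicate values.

Sorted replicates: 0.9986, 1.2920, 1.3236, 1.5742, 1.6882, 1.6940, 1.9588, 2.1538, 2.3292, 2.4777
α = 0.40; lower rank = 10 × 0.200 = 2; upper rank = 10 × 0.800 = 8.
The 2nd smallest replicate is 1.2920; the 8th is 2.1538.

(1.2920, 2.1538)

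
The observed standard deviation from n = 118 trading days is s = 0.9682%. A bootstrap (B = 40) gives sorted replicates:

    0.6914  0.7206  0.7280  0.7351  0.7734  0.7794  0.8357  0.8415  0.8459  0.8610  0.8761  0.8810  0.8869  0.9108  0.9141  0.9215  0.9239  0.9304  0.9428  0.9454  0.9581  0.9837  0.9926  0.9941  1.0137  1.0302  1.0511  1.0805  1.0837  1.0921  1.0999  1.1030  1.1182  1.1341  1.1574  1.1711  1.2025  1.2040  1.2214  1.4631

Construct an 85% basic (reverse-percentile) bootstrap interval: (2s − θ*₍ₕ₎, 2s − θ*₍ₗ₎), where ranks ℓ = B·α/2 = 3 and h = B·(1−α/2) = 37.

(0.7339, 1.2084)

Percentile endpoints at ranks 3 and 37: θ*₍3₎ = 0.7280, θ*₍37₎ = 1.2025.
Basic interval reflects these around s:
  lower = 2 × 0.9682 − 1.2025 = 0.7339
  upper = 2 × 0.9682 − 0.7280 = 1.2084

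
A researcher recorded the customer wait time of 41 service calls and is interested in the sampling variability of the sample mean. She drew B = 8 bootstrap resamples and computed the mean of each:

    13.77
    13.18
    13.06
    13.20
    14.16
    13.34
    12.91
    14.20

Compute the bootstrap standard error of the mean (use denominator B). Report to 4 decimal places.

Bootstrap SE is the standard deviation of the 8 replicate means.
Mean of replicates: (13.77 + 13.18 + 13.06 + 13.20 + 14.16 + 13.34 + 12.91 + 14.20) / 8 = 107.82000 / 8 = 13.47750
Sum of squared deviations: (+0.29250)² + (−0.29750)² + (−0.41750)² + (−0.27750)² + (+0.68250)² + (−0.13750)² + (−0.56750)² + (+0.72250)² = 1.75415
Variance = 1.75415 / 8 = 0.21927
SE* = √0.21927

SE* = 0.4683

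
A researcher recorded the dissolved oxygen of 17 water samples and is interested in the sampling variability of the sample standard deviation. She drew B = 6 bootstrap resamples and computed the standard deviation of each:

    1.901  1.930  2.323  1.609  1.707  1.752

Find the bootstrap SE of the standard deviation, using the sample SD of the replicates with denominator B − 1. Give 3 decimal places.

SE* = 0.252

Bootstrap SE is the standard deviation of the 6 replicate standard deviations.
Mean of replicates: (1.901 + 1.930 + 2.323 + 1.609 + 1.707 + 1.752) / 6 = 11.2220 / 6 = 1.8703
Sum of squared deviations: (+0.0307)² + (+0.0597)² + (+0.4527)² + (−0.2613)² + (−0.1633)² + (−0.1183)² = 0.3184
Variance = 0.3184 / 5 = 0.0637
SE* = √0.0637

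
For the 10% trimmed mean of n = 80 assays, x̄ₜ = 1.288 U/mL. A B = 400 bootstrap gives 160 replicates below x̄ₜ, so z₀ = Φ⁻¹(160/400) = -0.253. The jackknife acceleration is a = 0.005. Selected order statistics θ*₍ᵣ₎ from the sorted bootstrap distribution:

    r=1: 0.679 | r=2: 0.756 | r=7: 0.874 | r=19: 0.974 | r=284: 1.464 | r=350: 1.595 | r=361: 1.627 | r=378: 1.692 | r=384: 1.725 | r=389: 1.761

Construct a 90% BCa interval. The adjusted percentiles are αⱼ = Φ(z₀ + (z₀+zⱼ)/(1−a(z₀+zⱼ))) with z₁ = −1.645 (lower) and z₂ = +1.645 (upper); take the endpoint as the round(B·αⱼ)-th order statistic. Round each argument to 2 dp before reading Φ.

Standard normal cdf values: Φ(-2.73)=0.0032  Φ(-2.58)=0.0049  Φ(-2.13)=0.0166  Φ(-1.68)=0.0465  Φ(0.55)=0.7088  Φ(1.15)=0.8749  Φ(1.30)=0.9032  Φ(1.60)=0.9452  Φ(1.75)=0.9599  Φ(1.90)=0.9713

Lower: z₀ + z₁ = -0.253 + (-1.645) = -1.898; 1 − a(z₀+z₁) = 1 − (0.005)(-1.898) = 1.0095; argument = -0.253 + (-1.898)/1.0095 = -2.1332 → -2.13.
α₁ = Φ(-2.13) = 0.0166; rank = round(400 × 0.0166) = 7; θ*₍7₎ = 0.874.
Upper: z₀ + z₂ = 1.392; 1 − a(z₀+z₂) = 0.9930; argument = 1.1488 → 1.15; α₂ = 0.8749; rank = 350; θ*₍350₎ = 1.595.

(0.874, 1.595)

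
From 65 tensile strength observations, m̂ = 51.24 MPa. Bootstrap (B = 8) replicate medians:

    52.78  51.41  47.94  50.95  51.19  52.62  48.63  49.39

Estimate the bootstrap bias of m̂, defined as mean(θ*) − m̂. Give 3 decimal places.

mean(θ*) = (52.78 + 51.41 + 47.94 + 50.95 + 51.19 + 52.62 + 48.63 + 49.39) / 8 = 50.6137
bias = 50.6137 − 51.24

bias = −0.626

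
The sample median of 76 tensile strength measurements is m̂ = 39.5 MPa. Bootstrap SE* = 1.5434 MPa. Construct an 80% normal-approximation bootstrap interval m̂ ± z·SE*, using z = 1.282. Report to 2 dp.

Margin = 1.282 × 1.5434 = 1.979
Interval: 39.5 ± 1.979

(37.52, 41.48)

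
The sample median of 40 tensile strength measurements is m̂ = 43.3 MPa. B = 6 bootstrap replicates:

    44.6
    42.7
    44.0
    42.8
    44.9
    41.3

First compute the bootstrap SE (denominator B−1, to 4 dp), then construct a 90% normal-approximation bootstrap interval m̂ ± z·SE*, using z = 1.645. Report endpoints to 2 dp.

(41.06, 45.54)

Mean of replicates = 43.3833; sum of squared deviations = 9.3083; SE* = √(9.3083/5) = 1.3644
Margin = 1.645 × 1.3644 = 2.244
Interval: 43.3 ± 2.244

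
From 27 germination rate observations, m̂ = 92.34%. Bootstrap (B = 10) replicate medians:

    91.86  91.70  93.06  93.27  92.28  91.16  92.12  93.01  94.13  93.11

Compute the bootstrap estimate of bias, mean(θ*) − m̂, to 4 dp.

bias = +0.2300

mean(θ*) = (91.86 + 91.70 + 93.06 + 93.27 + 92.28 + 91.16 + 92.12 + 93.01 + 94.13 + 93.11) / 10 = 92.57000
bias = 92.57000 − 92.34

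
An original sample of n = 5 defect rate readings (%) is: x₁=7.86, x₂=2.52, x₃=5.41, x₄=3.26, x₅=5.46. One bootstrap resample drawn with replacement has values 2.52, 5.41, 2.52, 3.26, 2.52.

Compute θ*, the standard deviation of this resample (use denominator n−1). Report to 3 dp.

θ* = 1.251

Mean = 3.2460; sum of squared deviations = 6.2643
s² = 6.2643 / 4 = 1.5661
s = √1.5661 = 1.251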